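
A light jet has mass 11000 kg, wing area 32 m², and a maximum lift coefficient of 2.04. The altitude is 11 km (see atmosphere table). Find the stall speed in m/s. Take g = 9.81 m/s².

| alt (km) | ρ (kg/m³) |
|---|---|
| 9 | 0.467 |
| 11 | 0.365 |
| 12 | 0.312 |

At 11 km, from the table: ρ = 0.365 kg/m³.
At stall, lift equals weight: L = W = m·g = 11000 × 9.81 = 1.079×10^5 N.
From L = ½ρV²S·CL,max = W: V_stall = √(2W/(ρSCL,max)) = √(2·1.079×10^5/(0.365·32·2.04))
V_stall = √9058 = 95.2 m/s

V_stall = 95.2 m/s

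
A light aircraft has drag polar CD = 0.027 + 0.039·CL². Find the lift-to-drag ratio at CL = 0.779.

L/D = 15.4

CD = 0.027 + 0.039 × 0.779² = 0.05067
L/D = CL/CD = 0.779 / 0.05067 = 15.4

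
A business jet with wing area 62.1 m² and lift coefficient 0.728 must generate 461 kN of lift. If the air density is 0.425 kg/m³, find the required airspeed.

v = 219 m/s

L = ½ρv²S·CL ⇒ v = √(2L/(ρ·S·CL))
v = √(2 × 4.61×10^5 / (0.425 × 62.1 × 0.728)) = √47990 = 219 m/s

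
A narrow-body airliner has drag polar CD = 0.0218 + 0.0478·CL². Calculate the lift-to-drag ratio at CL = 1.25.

CD = 0.0218 + 0.0478 × 1.25² = 0.09649
L/D = CL/CD = 1.25 / 0.09649 = 13

L/D = 13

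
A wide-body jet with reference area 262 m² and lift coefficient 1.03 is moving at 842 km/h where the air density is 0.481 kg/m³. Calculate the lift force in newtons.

L = 3.55×10^6 N

Convert speed: v = 842 km/h ÷ 3.6 = 233.9 m/s.
Dynamic pressure q = ½ρv² = ½ × 0.481 × 233.9² = 13160 Pa.
L = q·S·CL = 13160 × 262 × 1.03 = 3.55×10^6 N ≈ 3550 kN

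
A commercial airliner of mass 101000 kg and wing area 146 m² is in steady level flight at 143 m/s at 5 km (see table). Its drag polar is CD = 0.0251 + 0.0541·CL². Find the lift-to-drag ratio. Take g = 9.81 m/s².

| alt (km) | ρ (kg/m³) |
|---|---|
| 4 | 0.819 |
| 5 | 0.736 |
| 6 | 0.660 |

L/D = 13.1

At 5 km, from the table: ρ = 0.736 kg/m³.
In steady level flight, lift balances weight: W = mg = 101000 × 9.81 = 9.9081×10^5 N.
Dynamic pressure q = 0.5 × 0.736 × 143² = 7525 Pa.
CL = W/(q·S) = 9.9081×10^5 / (7525 × 146) = 0.9018.
CD = 0.0251 + 0.0541 × 0.9018² = 0.0691.
L/D = CL/CD = 0.9018 / 0.0691 = 13.1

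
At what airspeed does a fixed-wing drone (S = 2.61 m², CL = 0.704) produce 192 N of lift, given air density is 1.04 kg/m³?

v = 14.2 m/s

L = ½ρv²S·CL ⇒ v = √(2L/(ρ·S·CL))
v = √(2 × 192 / (1.04 × 2.61 × 0.704)) = √200.9 = 14.2 m/s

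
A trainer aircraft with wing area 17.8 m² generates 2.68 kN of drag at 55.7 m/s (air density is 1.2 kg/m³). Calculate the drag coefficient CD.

CD = 0.0809

From D = ½ρv²S·CD, rearranging gives CD = 2D/(ρv²S).
CD = 2 × 2680 / (1.2 × 55.7² × 17.8) = 0.0809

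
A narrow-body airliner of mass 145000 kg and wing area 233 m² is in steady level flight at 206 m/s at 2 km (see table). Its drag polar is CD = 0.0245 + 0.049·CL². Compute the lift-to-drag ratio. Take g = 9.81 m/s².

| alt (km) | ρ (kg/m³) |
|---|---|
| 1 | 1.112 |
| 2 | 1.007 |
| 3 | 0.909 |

L/D = 10

At 2 km, from the table: ρ = 1.007 kg/m³.
In steady level flight, lift balances weight: W = mg = 145000 × 9.81 = 1.4224×10^6 N.
q = ½ρv² = ½ × 1.007 × 206² = 21370 Pa.
CL = W/(q·S) = 1.4224×10^6 / (21370 × 233) = 0.2857.
CD = 0.0245 + 0.049 × 0.2857² = 0.0285.
L/D = CL/CD = 0.2857 / 0.0285 = 10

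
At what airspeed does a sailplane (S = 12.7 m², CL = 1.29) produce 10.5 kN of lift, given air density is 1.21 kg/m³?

L = ½ρv²S·CL ⇒ v = √(2L/(ρ·S·CL))
v = √(2 × 10500 / (1.21 × 12.7 × 1.29)) = √1059 = 32.5 m/s

v = 32.5 m/s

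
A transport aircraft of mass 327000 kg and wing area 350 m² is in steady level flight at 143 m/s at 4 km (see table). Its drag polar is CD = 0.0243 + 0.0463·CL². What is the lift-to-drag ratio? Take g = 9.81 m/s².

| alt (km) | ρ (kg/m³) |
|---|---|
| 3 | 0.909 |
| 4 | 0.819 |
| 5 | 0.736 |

L/D = 13.7

At 4 km, from the table: ρ = 0.819 kg/m³.
Weight W = mg = 327000 × 9.81 = 3.2079×10^6 N; in level flight L = W.
Dynamic pressure q = 0.5 × 0.819 × 143² = 8374 Pa.
CL = 2W/(ρv²S) = 2×3.2079×10^6/(0.819×143²×350) = 1.095.
CD = 0.0243 + 0.0463 × 1.095² = 0.07977.
L/D = CL/CD = 1.095 / 0.07977 = 13.7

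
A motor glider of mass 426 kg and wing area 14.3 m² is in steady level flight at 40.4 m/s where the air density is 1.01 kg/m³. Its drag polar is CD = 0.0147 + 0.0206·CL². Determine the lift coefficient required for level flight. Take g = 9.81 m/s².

CL = 0.355

In steady level flight, lift balances weight: W = mg = 426 × 9.81 = 4179.1 N.
q = ½ρv² = ½ × 1.01 × 40.4² = 824.2 Pa.
CL = W/(q·S) = 4179.1 / (824.2 × 14.3) = 0.3546.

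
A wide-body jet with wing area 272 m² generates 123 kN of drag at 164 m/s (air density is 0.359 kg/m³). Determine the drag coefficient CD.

From D = ½ρv²S·CD, rearranging gives CD = 2D/(ρv²S).
CD = 2 × 1.23×10^5 / (0.359 × 164² × 272) = 0.0937

CD = 0.0937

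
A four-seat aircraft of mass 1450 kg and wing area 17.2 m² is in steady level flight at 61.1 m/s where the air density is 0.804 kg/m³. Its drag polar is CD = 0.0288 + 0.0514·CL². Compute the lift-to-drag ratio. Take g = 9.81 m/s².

L/D = 12.4

Level flight ⇒ L = W = m·g = 1450 × 9.81 = 14224 N.
Dynamic pressure q = 0.5 × 0.804 × 61.1² = 1501 Pa.
CL = 2W/(ρv²S) = 2×14224/(0.804×61.1²×17.2) = 0.5511.
CD = 0.0288 + 0.0514 × 0.5511² = 0.04441.
L/D = CL/CD = 0.5511 / 0.04441 = 12.4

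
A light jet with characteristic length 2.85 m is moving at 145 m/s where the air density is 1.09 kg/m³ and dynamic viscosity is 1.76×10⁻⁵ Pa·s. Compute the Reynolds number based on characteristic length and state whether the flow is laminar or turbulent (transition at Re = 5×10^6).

Re = 2.56×10^7 (turbulent)

Re = ρ·v·c/μ = 1.09 × 145 × 2.85 / (1.76×10⁻⁵) = 2.56×10^7
Since 2.56×10^7 > 5×10^6, the flow is turbulent.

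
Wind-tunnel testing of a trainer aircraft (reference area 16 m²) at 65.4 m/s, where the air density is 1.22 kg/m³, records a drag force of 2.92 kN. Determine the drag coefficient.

CD = 0.0699

From D = ½ρv²S·CD, rearranging gives CD = 2D/(ρv²S).
CD = 2 × 2920 / (1.22 × 65.4² × 16) = 0.0699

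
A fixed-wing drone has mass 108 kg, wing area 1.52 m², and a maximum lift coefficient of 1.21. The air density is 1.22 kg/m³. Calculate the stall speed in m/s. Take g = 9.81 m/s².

V_stall = 30.7 m/s

At stall, lift equals weight: L = W = m·g = 108 × 9.81 = 1059 N.
From L = ½ρV²S·CL,max = W: V_stall = √(2W/(ρSCL,max)) = √(2·1059/(1.22·1.52·1.21))
V_stall = √944.4 = 30.7 m/s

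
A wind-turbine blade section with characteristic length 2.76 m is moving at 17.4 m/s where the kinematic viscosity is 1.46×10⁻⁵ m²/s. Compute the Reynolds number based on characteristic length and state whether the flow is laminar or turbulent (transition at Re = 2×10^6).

Re = v·c/ν = 17.4 × 2.76 / (1.46×10⁻⁵) = 3.29×10^6
Since 3.29×10^6 > 2×10^6, the flow is turbulent.

Re = 3.29×10^6 (turbulent)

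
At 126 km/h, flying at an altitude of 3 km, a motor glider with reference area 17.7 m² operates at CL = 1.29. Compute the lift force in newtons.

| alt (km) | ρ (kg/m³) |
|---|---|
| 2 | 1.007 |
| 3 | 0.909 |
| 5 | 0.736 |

At 3 km, from the table: ρ = 0.909 kg/m³.
Convert speed: v = 126 km/h ÷ 3.6 = 35 m/s.
Dynamic pressure q = ½ρv² = ½ × 0.909 × 35² = 556.8 Pa.
L = q·S·CL = 556.8 × 17.7 × 1.29 = 12700 N ≈ 12.7 kN

L = 12700 N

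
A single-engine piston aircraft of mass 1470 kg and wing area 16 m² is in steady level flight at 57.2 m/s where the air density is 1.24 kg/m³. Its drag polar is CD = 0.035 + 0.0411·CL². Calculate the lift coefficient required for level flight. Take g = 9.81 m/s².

Weight W = mg = 1470 × 9.81 = 14421 N; in level flight L = W.
q = ½ρv² = ½ × 1.24 × 57.2² = 2029 Pa.
Required CL = L/(qS) = 14421/(2029·16) = 0.4443.

CL = 0.444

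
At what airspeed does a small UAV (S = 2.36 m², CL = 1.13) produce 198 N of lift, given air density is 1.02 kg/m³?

L = ½ρv²S·CL ⇒ v = √(2L/(ρ·S·CL))
v = √(2 × 198 / (1.02 × 2.36 × 1.13)) = √145.6 = 12.1 m/s

v = 12.1 m/s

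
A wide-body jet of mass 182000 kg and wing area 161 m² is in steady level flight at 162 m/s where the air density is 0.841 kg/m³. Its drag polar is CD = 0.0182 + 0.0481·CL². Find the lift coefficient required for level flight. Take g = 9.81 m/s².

CL = 1

Weight W = mg = 182000 × 9.81 = 1.7854×10^6 N; in level flight L = W.
q = ½ρv² = ½ × 0.841 × 162² = 11040 Pa.
CL = W/(q·S) = 1.7854×10^6 / (11040 × 161) = 1.005.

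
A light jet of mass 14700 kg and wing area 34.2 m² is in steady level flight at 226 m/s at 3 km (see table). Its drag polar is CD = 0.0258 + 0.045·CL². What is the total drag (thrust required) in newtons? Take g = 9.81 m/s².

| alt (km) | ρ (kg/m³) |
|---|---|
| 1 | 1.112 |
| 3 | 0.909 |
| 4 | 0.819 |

D = 21700 N

At 3 km, from the table: ρ = 0.909 kg/m³.
Weight W = mg = 14700 × 9.81 = 1.4421×10^5 N; in level flight L = W.
q = ½ρv² = ½ × 0.909 × 226² = 23210 Pa.
CL = W/(q·S) = 1.4421×10^5 / (23210 × 34.2) = 0.1816.
CD = 0.0258 + 0.045 × 0.1816² = 0.02728.
D = q·S·CD = 23210 × 34.2 × 0.02728 = 21660 N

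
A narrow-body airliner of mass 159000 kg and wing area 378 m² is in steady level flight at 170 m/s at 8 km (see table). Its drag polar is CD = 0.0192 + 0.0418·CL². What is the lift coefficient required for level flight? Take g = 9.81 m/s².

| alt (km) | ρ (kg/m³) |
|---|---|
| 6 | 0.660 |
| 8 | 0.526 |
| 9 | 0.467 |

CL = 0.543

At 8 km, from the table: ρ = 0.526 kg/m³.
In steady level flight, lift balances weight: W = mg = 159000 × 9.81 = 1.5598×10^6 N.
q = ½ρv² = ½ × 0.526 × 170² = 7601 Pa.
CL = W/(q·S) = 1.5598×10^6 / (7601 × 378) = 0.5429.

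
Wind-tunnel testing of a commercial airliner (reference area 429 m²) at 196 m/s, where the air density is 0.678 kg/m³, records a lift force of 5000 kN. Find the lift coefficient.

CL = 0.895

From L = ½ρv²S·CL, rearranging gives CL = 2L/(ρv²S).
CL = 2 × 5×10^6 / (0.678 × 196² × 429) = 0.895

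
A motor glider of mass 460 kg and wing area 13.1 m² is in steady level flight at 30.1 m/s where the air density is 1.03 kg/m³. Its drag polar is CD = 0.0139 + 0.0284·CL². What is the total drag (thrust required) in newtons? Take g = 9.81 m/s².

Level flight ⇒ L = W = m·g = 460 × 9.81 = 4512.6 N.
q = ½ρv² = ½ × 1.03 × 30.1² = 466.6 Pa.
Required CL = L/(qS) = 4512.6/(466.6·13.1) = 0.7383.
CD = 0.0139 + 0.0284 × 0.7383² = 0.02938.
D = q·S·CD = 466.6 × 13.1 × 0.02938 = 179.6 N

D = 180 N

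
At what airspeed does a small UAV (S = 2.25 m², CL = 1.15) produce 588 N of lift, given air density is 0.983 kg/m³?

L = ½ρv²S·CL ⇒ v = √(2L/(ρ·S·CL))
v = √(2 × 588 / (0.983 × 2.25 × 1.15)) = √462.4 = 21.5 m/s

v = 21.5 m/s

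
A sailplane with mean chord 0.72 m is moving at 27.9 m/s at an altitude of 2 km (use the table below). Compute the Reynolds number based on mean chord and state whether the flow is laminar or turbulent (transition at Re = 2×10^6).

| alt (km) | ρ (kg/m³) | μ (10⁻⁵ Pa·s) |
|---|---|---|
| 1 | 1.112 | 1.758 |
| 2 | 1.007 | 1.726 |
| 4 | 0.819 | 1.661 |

At 2 km, from the table: ρ = 1.007 kg/m³, μ = 1.726×10⁻⁵ Pa·s.
Re = ρ·v·c/μ = 1.007 × 27.9 × 0.72 / (1.726×10⁻⁵) = 1.17×10^6
Since 1.17×10^6 < 2×10^6, the flow is laminar.

Re = 1.17×10^6 (laminar)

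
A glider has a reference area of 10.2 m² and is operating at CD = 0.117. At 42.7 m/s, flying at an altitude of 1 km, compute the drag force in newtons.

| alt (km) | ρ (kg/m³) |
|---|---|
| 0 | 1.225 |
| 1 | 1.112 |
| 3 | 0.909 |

At 1 km, from the table: ρ = 1.112 kg/m³.
D = ½ρv²S·CD = ½ × 1.112 × 42.7² × 10.2 × 0.117 = 1210 N

D = 1210 N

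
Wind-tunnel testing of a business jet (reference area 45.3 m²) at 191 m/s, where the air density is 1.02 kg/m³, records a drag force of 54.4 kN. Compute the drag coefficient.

CD = 0.0645

From D = ½ρv²S·CD, rearranging gives CD = 2D/(ρv²S).
CD = 2 × 54400 / (1.02 × 191² × 45.3) = 0.0645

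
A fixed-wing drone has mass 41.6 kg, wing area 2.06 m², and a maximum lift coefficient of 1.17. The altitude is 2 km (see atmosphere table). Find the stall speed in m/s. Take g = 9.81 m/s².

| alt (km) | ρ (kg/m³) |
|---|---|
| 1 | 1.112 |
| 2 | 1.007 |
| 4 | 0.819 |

At 2 km, from the table: ρ = 1.007 kg/m³.
Weight W = mg = 41.6 × 9.81 = 408.1 N.
V_stall = √(2W/(ρ·S·CL,max)) = √(2 × 408.1 / (1.007 × 2.06 × 1.17))
V_stall = √336.3 = 18.3 m/s

V_stall = 18.3 m/s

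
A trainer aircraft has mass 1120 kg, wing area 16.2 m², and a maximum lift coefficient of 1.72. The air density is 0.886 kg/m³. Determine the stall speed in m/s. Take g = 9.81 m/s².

V_stall = 29.8 m/s

At stall, lift equals weight: L = W = m·g = 1120 × 9.81 = 10990 N.
From L = ½ρV²S·CL,max = W: V_stall = √(2W/(ρSCL,max)) = √(2·10990/(0.886·16.2·1.72))
V_stall = √890.1 = 29.8 m/s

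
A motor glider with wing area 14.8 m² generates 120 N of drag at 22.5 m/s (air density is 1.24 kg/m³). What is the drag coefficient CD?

CD = 0.0258

From D = ½ρv²S·CD, rearranging gives CD = 2D/(ρv²S).
CD = 2 × 120 / (1.24 × 22.5² × 14.8) = 0.0258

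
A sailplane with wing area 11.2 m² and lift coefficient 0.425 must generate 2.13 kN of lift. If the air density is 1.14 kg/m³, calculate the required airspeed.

L = ½ρv²S·CL ⇒ v = √(2L/(ρ·S·CL))
v = √(2 × 2130 / (1.14 × 11.2 × 0.425)) = √785.1 = 28 m/s

v = 28 m/s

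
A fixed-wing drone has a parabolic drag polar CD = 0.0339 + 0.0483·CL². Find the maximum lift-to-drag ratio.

For CD = CD0 + K·CL², (L/D)max occurs at CL* = √(CD0/K) and equals 1/(2√(K·CD0)).
(L/D)max = 1/(2√(0.0483 × 0.0339)) = 1/(2 × 0.04046) = 12.4

(L/D)max = 12.4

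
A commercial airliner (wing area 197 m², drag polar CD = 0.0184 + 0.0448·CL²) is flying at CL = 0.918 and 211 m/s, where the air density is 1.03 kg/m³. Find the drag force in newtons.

D = 2.54×10^5 N

CD = 0.0184 + 0.0448 × 0.918² = 0.05615
D = ½ρv²S·CD = ½ × 1.03 × 211² × 197 × 0.05615 = 2.54×10^5 N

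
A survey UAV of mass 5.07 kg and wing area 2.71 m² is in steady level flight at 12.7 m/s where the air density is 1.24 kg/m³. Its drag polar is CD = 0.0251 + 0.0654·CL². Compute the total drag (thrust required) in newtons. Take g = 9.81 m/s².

D = 7.4 N

Weight W = mg = 5.07 × 9.81 = 49.737 N; in level flight L = W.
q = ½ρv² = ½ × 1.24 × 12.7² = 100 Pa.
CL = 2W/(ρv²S) = 2×49.737/(1.24×12.7²×2.71) = 0.1835.
CD = 0.0251 + 0.0654 × 0.1835² = 0.0273.
D = q·S·CD = 100 × 2.71 × 0.0273 = 7.399 N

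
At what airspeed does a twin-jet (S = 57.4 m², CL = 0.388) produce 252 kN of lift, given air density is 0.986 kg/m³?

v = 151 m/s

L = ½ρv²S·CL ⇒ v = √(2L/(ρ·S·CL))
v = √(2 × 2.52×10^5 / (0.986 × 57.4 × 0.388)) = √22950 = 151 m/s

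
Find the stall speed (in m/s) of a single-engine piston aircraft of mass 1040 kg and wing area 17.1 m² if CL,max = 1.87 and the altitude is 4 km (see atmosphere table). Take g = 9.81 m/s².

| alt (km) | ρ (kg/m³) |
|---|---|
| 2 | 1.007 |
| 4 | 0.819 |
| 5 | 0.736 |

At 4 km, from the table: ρ = 0.819 kg/m³.
At stall, lift equals weight: L = W = m·g = 1040 × 9.81 = 10200 N.
V_stall = √(2W/(ρ·S·CL,max)) = √(2 × 10200 / (0.819 × 17.1 × 1.87))
V_stall = √779.1 = 27.9 m/s

V_stall = 27.9 m/s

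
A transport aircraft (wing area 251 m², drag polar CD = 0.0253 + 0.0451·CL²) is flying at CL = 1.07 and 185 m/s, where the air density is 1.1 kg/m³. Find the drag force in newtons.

CD = 0.0253 + 0.0451 × 1.07² = 0.07693
D = ½ρv²S·CD = ½ × 1.1 × 185² × 251 × 0.07693 = 3.63×10^5 N

D = 3.63×10^5 N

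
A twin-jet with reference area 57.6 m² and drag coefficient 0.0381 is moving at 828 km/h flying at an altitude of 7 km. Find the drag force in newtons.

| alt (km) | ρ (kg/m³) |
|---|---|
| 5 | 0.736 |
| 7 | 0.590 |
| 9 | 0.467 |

At 7 km, from the table: ρ = 0.590 kg/m³.
Convert speed: v = 828 km/h ÷ 3.6 = 230 m/s.
D = ½ρv²S·CD = ½ × 0.59 × 230² × 57.6 × 0.0381 = 34200 N ≈ 34.2 kN

D = 34200 N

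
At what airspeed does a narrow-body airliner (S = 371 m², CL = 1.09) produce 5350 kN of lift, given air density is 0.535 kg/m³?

L = ½ρv²S·CL ⇒ v = √(2L/(ρ·S·CL))
v = √(2 × 5.35×10^6 / (0.535 × 371 × 1.09)) = √49460 = 222 m/s

v = 222 m/s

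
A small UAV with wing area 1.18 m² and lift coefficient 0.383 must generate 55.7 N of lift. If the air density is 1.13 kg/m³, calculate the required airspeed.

L = ½ρv²S·CL ⇒ v = √(2L/(ρ·S·CL))
v = √(2 × 55.7 / (1.13 × 1.18 × 0.383)) = √218.1 = 14.8 m/s

v = 14.8 m/s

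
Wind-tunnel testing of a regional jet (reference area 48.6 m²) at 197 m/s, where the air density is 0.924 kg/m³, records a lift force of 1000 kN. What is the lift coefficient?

CL = 1.15

From L = ½ρv²S·CL, rearranging gives CL = 2L/(ρv²S).
CL = 2 × 1×10^6 / (0.924 × 197² × 48.6) = 1.15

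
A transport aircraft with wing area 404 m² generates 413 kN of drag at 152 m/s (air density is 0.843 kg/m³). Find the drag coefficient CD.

From D = ½ρv²S·CD, rearranging gives CD = 2D/(ρv²S).
CD = 2 × 4.13×10^5 / (0.843 × 152² × 404) = 0.105

CD = 0.105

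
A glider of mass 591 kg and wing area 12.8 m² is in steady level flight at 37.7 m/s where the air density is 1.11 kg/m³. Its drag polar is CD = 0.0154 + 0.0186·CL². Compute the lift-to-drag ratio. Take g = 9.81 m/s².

L/D = 26.7

Level flight ⇒ L = W = m·g = 591 × 9.81 = 5797.7 N.
q = ½ρv² = ½ × 1.11 × 37.7² = 788.8 Pa.
CL = 2W/(ρv²S) = 2×5797.7/(1.11×37.7²×12.8) = 0.5742.
CD = 0.0154 + 0.0186 × 0.5742² = 0.02153.
L/D = CL/CD = 0.5742 / 0.02153 = 26.7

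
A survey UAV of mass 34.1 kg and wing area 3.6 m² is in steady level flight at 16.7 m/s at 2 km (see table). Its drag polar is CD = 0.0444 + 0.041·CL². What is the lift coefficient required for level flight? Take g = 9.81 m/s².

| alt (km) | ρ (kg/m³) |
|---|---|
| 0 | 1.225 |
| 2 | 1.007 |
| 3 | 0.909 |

At 2 km, from the table: ρ = 1.007 kg/m³.
Weight W = mg = 34.1 × 9.81 = 334.52 N; in level flight L = W.
q = ½ρv² = ½ × 1.007 × 16.7² = 140.4 Pa.
Required CL = L/(qS) = 334.52/(140.4·3.6) = 0.6617.

CL = 0.662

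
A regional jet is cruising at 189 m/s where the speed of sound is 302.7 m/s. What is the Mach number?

M = v/a = 189 / 302.7 = 0.624

M = 0.624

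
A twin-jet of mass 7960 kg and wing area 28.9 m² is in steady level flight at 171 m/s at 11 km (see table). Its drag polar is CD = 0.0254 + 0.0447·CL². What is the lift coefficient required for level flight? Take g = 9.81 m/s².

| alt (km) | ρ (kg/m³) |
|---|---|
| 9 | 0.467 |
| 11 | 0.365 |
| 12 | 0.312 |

CL = 0.506

At 11 km, from the table: ρ = 0.365 kg/m³.
Weight W = mg = 7960 × 9.81 = 78088 N; in level flight L = W.
Dynamic pressure q = 0.5 × 0.365 × 171² = 5336 Pa.
CL = 2W/(ρv²S) = 2×78088/(0.365×171²×28.9) = 0.5063.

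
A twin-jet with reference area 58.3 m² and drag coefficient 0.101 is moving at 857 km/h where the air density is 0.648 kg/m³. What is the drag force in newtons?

Convert speed: v = 857 km/h ÷ 3.6 = 238.1 m/s.
Dynamic pressure q = ½ρv² = ½ × 0.648 × 238.1² = 18360 Pa.
D = q·S·CD = 18360 × 58.3 × 0.101 = 1.08×10^5 N ≈ 108 kN

D = 1.08×10^5 N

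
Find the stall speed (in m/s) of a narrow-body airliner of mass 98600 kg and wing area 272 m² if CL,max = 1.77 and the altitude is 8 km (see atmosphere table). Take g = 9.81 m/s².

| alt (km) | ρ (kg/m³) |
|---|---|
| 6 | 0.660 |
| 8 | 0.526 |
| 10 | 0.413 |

At 8 km, from the table: ρ = 0.526 kg/m³.
At stall, lift equals weight: L = W = m·g = 98600 × 9.81 = 9.673×10^5 N.
V_stall = √(2W/(ρ·S·CL,max)) = √(2 × 9.673×10^5 / (0.526 × 272 × 1.77))
V_stall = √7639 = 87.4 m/s

V_stall = 87.4 m/s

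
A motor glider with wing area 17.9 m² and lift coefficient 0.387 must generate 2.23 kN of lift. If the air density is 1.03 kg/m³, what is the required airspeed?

v = 25 m/s

L = ½ρv²S·CL ⇒ v = √(2L/(ρ·S·CL))
v = √(2 × 2230 / (1.03 × 17.9 × 0.387)) = √625.1 = 25 m/s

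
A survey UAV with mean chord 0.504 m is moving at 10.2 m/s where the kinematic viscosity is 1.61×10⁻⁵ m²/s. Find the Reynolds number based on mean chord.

Re = 3.19×10^5

Re = v·c/ν = 10.2 × 0.504 / (1.61×10⁻⁵) = 3.19×10^5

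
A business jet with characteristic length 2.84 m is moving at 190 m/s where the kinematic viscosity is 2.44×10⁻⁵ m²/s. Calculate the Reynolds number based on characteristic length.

Re = v·c/ν = 190 × 2.84 / (2.44×10⁻⁵) = 2.21×10^7

Re = 2.21×10^7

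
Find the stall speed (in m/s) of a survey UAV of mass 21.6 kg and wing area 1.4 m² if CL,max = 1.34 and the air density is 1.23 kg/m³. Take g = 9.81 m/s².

Weight W = mg = 21.6 × 9.81 = 211.9 N.
V_stall = √(2W/(ρ·S·CL,max)) = √(2 × 211.9 / (1.23 × 1.4 × 1.34))
V_stall = √183.7 = 13.6 m/s

V_stall = 13.6 m/s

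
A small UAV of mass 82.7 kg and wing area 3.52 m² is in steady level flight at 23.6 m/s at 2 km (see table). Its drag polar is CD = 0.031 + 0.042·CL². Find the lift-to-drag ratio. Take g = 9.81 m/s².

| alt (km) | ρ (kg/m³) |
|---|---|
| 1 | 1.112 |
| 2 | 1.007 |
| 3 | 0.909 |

At 2 km, from the table: ρ = 1.007 kg/m³.
Weight W = mg = 82.7 × 9.81 = 811.29 N; in level flight L = W.
Dynamic pressure q = 0.5 × 1.007 × 23.6² = 280.4 Pa.
Required CL = L/(qS) = 811.29/(280.4·3.52) = 0.8219.
CD = 0.031 + 0.042 × 0.8219² = 0.05937.
L/D = CL/CD = 0.8219 / 0.05937 = 13.8

L/D = 13.8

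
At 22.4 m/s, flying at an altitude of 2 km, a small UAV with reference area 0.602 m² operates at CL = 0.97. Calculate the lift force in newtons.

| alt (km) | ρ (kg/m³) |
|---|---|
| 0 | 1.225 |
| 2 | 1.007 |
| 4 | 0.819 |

At 2 km, from the table: ρ = 1.007 kg/m³.
L = ½ρv²S·CL = ½ × 1.007 × 22.4² × 0.602 × 0.97 = 148 N

L = 148 N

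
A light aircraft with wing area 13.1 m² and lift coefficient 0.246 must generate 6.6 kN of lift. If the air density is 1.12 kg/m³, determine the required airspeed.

L = ½ρv²S·CL ⇒ v = √(2L/(ρ·S·CL))
v = √(2 × 6600 / (1.12 × 13.1 × 0.246)) = √3657 = 60.5 m/s

v = 60.5 m/s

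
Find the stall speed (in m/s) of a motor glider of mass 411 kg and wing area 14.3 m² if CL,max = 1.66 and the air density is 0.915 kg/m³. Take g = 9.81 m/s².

V_stall = 19.3 m/s

Stall occurs when L = W at CL,max. W = mg = 411 × 9.81 = 4032 N.
From L = ½ρV²S·CL,max = W: V_stall = √(2W/(ρSCL,max)) = √(2·4032/(0.915·14.3·1.66))
V_stall = √371.3 = 19.3 m/s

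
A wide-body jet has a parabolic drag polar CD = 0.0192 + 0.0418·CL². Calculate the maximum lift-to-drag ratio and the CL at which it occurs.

(L/D)max = 17.6, at CL = 0.678

For CD = CD0 + K·CL², (L/D)max occurs at CL* = √(CD0/K) and equals 1/(2√(K·CD0)).
(L/D)max = 1/(2√(0.0418 × 0.0192)) = 1/(2 × 0.02833) = 17.6
CL* = √(0.0192/0.0418) = 0.678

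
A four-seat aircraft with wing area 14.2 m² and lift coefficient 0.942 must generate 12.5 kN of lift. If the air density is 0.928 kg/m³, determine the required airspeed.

v = 44.9 m/s

L = ½ρv²S·CL ⇒ v = √(2L/(ρ·S·CL))
v = √(2 × 12500 / (0.928 × 14.2 × 0.942)) = √2014 = 44.9 m/s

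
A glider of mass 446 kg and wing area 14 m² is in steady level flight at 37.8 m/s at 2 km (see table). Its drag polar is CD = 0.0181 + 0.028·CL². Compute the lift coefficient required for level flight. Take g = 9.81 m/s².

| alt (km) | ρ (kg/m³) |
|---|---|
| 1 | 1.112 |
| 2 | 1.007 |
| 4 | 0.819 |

CL = 0.434

At 2 km, from the table: ρ = 1.007 kg/m³.
In steady level flight, lift balances weight: W = mg = 446 × 9.81 = 4375.3 N.
q = ½ρv² = ½ × 1.007 × 37.8² = 719.4 Pa.
Required CL = L/(qS) = 4375.3/(719.4·14) = 0.4344.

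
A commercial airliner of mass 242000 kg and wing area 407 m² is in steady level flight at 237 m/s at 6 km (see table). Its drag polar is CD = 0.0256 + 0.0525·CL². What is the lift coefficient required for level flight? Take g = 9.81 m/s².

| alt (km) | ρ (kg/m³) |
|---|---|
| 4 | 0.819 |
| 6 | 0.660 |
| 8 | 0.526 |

At 6 km, from the table: ρ = 0.660 kg/m³.
Weight W = mg = 242000 × 9.81 = 2.374×10^6 N; in level flight L = W.
q = ½ρv² = ½ × 0.66 × 237² = 18540 Pa.
CL = 2W/(ρv²S) = 2×2.374×10^6/(0.66×237²×407) = 0.3147.

CL = 0.315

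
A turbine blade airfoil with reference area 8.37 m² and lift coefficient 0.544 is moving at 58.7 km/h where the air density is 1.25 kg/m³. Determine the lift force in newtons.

Convert speed: v = 58.7 km/h ÷ 3.6 = 16.31 m/s.
L = ½ρv²S·CL = ½ × 1.25 × 16.31² × 8.37 × 0.544 = 757 N

L = 757 N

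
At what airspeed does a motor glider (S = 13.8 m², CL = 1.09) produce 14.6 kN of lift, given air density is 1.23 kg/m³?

L = ½ρv²S·CL ⇒ v = √(2L/(ρ·S·CL))
v = √(2 × 14600 / (1.23 × 13.8 × 1.09)) = √1578 = 39.7 m/s

v = 39.7 m/s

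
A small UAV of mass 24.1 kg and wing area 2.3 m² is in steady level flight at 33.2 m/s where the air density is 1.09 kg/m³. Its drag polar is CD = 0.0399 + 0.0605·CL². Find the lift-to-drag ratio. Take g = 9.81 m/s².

L/D = 4.11

Weight W = mg = 24.1 × 9.81 = 236.42 N; in level flight L = W.
q = ½ρv² = ½ × 1.09 × 33.2² = 600.7 Pa.
CL = W/(q·S) = 236.42 / (600.7 × 2.3) = 0.1711.
CD = 0.0399 + 0.0605 × 0.1711² = 0.04167.
L/D = CL/CD = 0.1711 / 0.04167 = 4.11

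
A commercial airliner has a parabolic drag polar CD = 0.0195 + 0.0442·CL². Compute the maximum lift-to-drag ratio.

For CD = CD0 + K·CL², (L/D)max occurs at CL* = √(CD0/K) and equals 1/(2√(K·CD0)).
(L/D)max = 1/(2√(0.0442 × 0.0195)) = 1/(2 × 0.02936) = 17

(L/D)max = 17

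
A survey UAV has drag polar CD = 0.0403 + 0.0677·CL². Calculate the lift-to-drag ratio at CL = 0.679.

CD = 0.0403 + 0.0677 × 0.679² = 0.07151
L/D = CL/CD = 0.679 / 0.07151 = 9.49

L/D = 9.49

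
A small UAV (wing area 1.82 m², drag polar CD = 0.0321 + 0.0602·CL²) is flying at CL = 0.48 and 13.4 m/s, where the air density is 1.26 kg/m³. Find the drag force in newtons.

D = 9.46 N

CD = 0.0321 + 0.0602 × 0.48² = 0.04597
D = ½ρv²S·CD = ½ × 1.26 × 13.4² × 1.82 × 0.04597 = 9.46 N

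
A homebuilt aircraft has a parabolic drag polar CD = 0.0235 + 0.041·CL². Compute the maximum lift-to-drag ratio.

(L/D)max = 16.1

For CD = CD0 + K·CL², (L/D)max occurs at CL* = √(CD0/K) and equals 1/(2√(K·CD0)).
(L/D)max = 1/(2√(0.041 × 0.0235)) = 1/(2 × 0.03104) = 16.1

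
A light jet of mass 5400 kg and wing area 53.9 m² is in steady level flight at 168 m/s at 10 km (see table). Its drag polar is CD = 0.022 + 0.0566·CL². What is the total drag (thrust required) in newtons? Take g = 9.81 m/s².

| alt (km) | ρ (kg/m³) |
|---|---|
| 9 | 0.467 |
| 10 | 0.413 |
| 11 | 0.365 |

At 10 km, from the table: ρ = 0.413 kg/m³.
In steady level flight, lift balances weight: W = mg = 5400 × 9.81 = 52974 N.
Dynamic pressure q = 0.5 × 0.413 × 168² = 5828 Pa.
CL = 2W/(ρv²S) = 2×52974/(0.413×168²×53.9) = 0.1686.
CD = 0.022 + 0.0566 × 0.1686² = 0.02361.
D = q·S·CD = 5828 × 53.9 × 0.02361 = 7417 N

D = 7420 N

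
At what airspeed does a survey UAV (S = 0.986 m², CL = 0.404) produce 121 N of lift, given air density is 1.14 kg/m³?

L = ½ρv²S·CL ⇒ v = √(2L/(ρ·S·CL))
v = √(2 × 121 / (1.14 × 0.986 × 0.404)) = √532.9 = 23.1 m/s

v = 23.1 m/s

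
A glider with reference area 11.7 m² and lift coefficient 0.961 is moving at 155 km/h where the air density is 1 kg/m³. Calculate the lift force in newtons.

L = 10400 N

Convert speed: v = 155 km/h ÷ 3.6 = 43.06 m/s.
L = ½ρv²S·CL = ½ × 1 × 43.06² × 11.7 × 0.961 = 10400 N ≈ 10.4 kN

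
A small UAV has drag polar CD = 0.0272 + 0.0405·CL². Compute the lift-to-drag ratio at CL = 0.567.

L/D = 14.1

CD = 0.0272 + 0.0405 × 0.567² = 0.04022
L/D = CL/CD = 0.567 / 0.04022 = 14.1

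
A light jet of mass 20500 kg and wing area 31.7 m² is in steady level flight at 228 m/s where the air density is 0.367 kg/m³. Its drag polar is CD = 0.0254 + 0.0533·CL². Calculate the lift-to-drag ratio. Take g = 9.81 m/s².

Weight W = mg = 20500 × 9.81 = 2.011×10^5 N; in level flight L = W.
Dynamic pressure q = 0.5 × 0.367 × 228² = 9539 Pa.
CL = W/(q·S) = 2.011×10^5 / (9539 × 31.7) = 0.6651.
CD = 0.0254 + 0.0533 × 0.6651² = 0.04897.
L/D = CL/CD = 0.6651 / 0.04897 = 13.6

L/D = 13.6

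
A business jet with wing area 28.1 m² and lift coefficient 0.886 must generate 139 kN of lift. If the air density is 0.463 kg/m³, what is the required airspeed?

v = 155 m/s

L = ½ρv²S·CL ⇒ v = √(2L/(ρ·S·CL))
v = √(2 × 1.39×10^5 / (0.463 × 28.1 × 0.886)) = √24120 = 155 m/s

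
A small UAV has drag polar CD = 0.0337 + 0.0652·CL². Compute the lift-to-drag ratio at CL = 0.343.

L/D = 8.29

CD = 0.0337 + 0.0652 × 0.343² = 0.04137
L/D = CL/CD = 0.343 / 0.04137 = 8.29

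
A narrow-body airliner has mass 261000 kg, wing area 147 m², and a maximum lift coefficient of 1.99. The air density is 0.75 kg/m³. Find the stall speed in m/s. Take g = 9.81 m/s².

V_stall = 153 m/s

Weight W = mg = 261000 × 9.81 = 2.56×10^6 N.
V_stall = √(2W/(ρ·S·CL,max)) = √(2 × 2.56×10^6 / (0.75 × 147 × 1.99))
V_stall = √23340 = 153 m/s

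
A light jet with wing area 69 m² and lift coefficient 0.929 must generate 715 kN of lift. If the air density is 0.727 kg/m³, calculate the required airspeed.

L = ½ρv²S·CL ⇒ v = √(2L/(ρ·S·CL))
v = √(2 × 7.15×10^5 / (0.727 × 69 × 0.929)) = √30690 = 175 m/s

v = 175 m/s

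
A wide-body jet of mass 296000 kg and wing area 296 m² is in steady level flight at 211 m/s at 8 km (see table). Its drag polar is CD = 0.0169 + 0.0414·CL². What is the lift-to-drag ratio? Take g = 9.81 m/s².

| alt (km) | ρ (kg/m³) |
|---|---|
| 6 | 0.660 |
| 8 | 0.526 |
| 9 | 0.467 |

At 8 km, from the table: ρ = 0.526 kg/m³.
Weight W = mg = 296000 × 9.81 = 2.9038×10^6 N; in level flight L = W.
q = ½ρv² = ½ × 0.526 × 211² = 11710 Pa.
CL = W/(q·S) = 2.9038×10^6 / (11710 × 296) = 0.8378.
CD = 0.0169 + 0.0414 × 0.8378² = 0.04596.
L/D = CL/CD = 0.8378 / 0.04596 = 18.2

L/D = 18.2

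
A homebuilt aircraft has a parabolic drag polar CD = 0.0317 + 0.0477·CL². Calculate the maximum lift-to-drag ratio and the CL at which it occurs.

(L/D)max = 12.9, at CL = 0.815

For CD = CD0 + K·CL², (L/D)max occurs at CL* = √(CD0/K) and equals 1/(2√(K·CD0)).
(L/D)max = 1/(2√(0.0477 × 0.0317)) = 1/(2 × 0.03889) = 12.9
CL* = √(0.0317/0.0477) = 0.815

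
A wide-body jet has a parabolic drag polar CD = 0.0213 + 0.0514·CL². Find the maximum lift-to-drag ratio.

For CD = CD0 + K·CL², (L/D)max occurs at CL* = √(CD0/K) and equals 1/(2√(K·CD0)).
(L/D)max = 1/(2√(0.0514 × 0.0213)) = 1/(2 × 0.03309) = 15.1

(L/D)max = 15.1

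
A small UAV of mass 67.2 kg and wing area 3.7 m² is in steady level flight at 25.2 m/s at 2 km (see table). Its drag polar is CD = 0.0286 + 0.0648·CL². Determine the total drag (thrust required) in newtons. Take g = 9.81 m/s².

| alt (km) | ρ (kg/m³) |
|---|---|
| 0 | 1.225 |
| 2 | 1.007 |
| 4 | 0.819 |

At 2 km, from the table: ρ = 1.007 kg/m³.
Level flight ⇒ L = W = m·g = 67.2 × 9.81 = 659.23 N.
Dynamic pressure q = 0.5 × 1.007 × 25.2² = 319.7 Pa.
Required CL = L/(qS) = 659.23/(319.7·3.7) = 0.5572.
CD = 0.0286 + 0.0648 × 0.5572² = 0.04872.
D = q·S·CD = 319.7 × 3.7 × 0.04872 = 57.64 N

D = 57.6 N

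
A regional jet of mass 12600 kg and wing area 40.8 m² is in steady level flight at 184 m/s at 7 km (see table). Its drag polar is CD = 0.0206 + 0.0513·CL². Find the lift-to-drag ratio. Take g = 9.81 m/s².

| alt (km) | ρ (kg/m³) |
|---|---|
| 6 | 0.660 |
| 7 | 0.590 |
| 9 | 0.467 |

L/D = 12

At 7 km, from the table: ρ = 0.590 kg/m³.
Level flight ⇒ L = W = m·g = 12600 × 9.81 = 1.2361×10^5 N.
q = ½ρv² = ½ × 0.59 × 184² = 9988 Pa.
Required CL = L/(qS) = 1.2361×10^5/(9988·40.8) = 0.3033.
CD = 0.0206 + 0.0513 × 0.3033² = 0.02532.
L/D = CL/CD = 0.3033 / 0.02532 = 12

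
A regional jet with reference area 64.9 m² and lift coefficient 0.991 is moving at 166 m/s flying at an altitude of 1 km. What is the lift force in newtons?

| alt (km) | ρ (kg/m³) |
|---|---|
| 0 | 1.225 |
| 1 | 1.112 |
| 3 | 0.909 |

At 1 km, from the table: ρ = 1.112 kg/m³.
L = ½ρv²S·CL = ½ × 1.112 × 166² × 64.9 × 0.991 = 9.85×10^5 N ≈ 985 kN

L = 9.85×10^5 N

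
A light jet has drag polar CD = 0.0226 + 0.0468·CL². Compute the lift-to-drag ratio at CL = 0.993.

L/D = 14.4

CD = 0.0226 + 0.0468 × 0.993² = 0.06875
L/D = CL/CD = 0.993 / 0.06875 = 14.4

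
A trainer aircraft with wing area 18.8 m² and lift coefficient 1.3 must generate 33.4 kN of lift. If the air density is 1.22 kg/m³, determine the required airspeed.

v = 47.3 m/s

L = ½ρv²S·CL ⇒ v = √(2L/(ρ·S·CL))
v = √(2 × 33400 / (1.22 × 18.8 × 1.3)) = √2240 = 47.3 m/s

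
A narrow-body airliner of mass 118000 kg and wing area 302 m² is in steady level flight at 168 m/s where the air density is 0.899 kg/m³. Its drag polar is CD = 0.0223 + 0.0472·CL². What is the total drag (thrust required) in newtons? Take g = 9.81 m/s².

Level flight ⇒ L = W = m·g = 118000 × 9.81 = 1.1576×10^6 N.
Dynamic pressure q = 0.5 × 0.899 × 168² = 12690 Pa.
CL = W/(q·S) = 1.1576×10^6 / (12690 × 302) = 0.3021.
CD = 0.0223 + 0.0472 × 0.3021² = 0.02661.
D = q·S·CD = 12690 × 302 × 0.02661 = 1.019×10^5 N

D = 1.02×10^5 N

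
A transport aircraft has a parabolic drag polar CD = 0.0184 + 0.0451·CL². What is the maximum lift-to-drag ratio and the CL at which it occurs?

For CD = CD0 + K·CL², (L/D)max occurs at CL* = √(CD0/K) and equals 1/(2√(K·CD0)).
(L/D)max = 1/(2√(0.0451 × 0.0184)) = 1/(2 × 0.02881) = 17.4
CL* = √(0.0184/0.0451) = 0.639

(L/D)max = 17.4, at CL = 0.639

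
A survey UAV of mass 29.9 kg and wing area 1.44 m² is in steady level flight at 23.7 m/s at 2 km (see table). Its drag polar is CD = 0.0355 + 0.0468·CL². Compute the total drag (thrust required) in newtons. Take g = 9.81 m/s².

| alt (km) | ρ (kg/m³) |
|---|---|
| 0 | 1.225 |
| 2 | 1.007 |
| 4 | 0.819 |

D = 24.3 N

At 2 km, from the table: ρ = 1.007 kg/m³.
Weight W = mg = 29.9 × 9.81 = 293.32 N; in level flight L = W.
Dynamic pressure q = 0.5 × 1.007 × 23.7² = 282.8 Pa.
CL = 2W/(ρv²S) = 2×293.32/(1.007×23.7²×1.44) = 0.7202.
CD = 0.0355 + 0.0468 × 0.7202² = 0.05978.
D = q·S·CD = 282.8 × 1.44 × 0.05978 = 24.34 N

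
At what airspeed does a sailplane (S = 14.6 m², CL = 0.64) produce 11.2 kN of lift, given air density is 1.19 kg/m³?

v = 44.9 m/s

L = ½ρv²S·CL ⇒ v = √(2L/(ρ·S·CL))
v = √(2 × 11200 / (1.19 × 14.6 × 0.64)) = √2015 = 44.9 m/s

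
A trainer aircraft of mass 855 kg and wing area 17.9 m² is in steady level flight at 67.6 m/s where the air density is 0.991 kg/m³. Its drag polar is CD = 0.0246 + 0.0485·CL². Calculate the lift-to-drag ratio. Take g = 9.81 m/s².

L/D = 7.76

In steady level flight, lift balances weight: W = mg = 855 × 9.81 = 8387.6 N.
Dynamic pressure q = 0.5 × 0.991 × 67.6² = 2264 Pa.
Required CL = L/(qS) = 8387.6/(2264·17.9) = 0.2069.
CD = 0.0246 + 0.0485 × 0.2069² = 0.02668.
L/D = CL/CD = 0.2069 / 0.02668 = 7.76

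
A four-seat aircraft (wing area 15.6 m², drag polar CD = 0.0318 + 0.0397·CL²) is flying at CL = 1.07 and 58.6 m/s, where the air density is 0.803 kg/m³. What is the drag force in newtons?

D = 1660 N

CD = 0.0318 + 0.0397 × 1.07² = 0.07725
D = ½ρv²S·CD = ½ × 0.803 × 58.6² × 15.6 × 0.07725 = 1660 N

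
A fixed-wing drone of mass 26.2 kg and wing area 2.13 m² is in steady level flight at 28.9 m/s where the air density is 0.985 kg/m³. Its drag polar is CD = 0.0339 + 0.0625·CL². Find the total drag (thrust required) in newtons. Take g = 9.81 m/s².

Weight W = mg = 26.2 × 9.81 = 257.02 N; in level flight L = W.
q = ½ρv² = ½ × 0.985 × 28.9² = 411.3 Pa.
Required CL = L/(qS) = 257.02/(411.3·2.13) = 0.2934.
CD = 0.0339 + 0.0625 × 0.2934² = 0.03928.
D = q·S·CD = 411.3 × 2.13 × 0.03928 = 34.41 N

D = 34.4 N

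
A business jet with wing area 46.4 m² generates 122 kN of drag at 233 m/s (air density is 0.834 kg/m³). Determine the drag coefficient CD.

CD = 0.116

From D = ½ρv²S·CD, rearranging gives CD = 2D/(ρv²S).
CD = 2 × 1.22×10^5 / (0.834 × 233² × 46.4) = 0.116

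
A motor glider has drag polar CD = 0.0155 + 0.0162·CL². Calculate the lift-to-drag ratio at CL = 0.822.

CD = 0.0155 + 0.0162 × 0.822² = 0.02645
L/D = CL/CD = 0.822 / 0.02645 = 31.1

L/D = 31.1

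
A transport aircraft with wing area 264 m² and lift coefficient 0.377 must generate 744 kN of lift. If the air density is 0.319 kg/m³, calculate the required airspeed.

L = ½ρv²S·CL ⇒ v = √(2L/(ρ·S·CL))
v = √(2 × 7.44×10^5 / (0.319 × 264 × 0.377)) = √46870 = 216 m/s

v = 216 m/s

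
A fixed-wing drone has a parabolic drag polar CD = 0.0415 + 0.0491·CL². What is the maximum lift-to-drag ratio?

For CD = CD0 + K·CL², (L/D)max occurs at CL* = √(CD0/K) and equals 1/(2√(K·CD0)).
(L/D)max = 1/(2√(0.0491 × 0.0415)) = 1/(2 × 0.04514) = 11.1

(L/D)max = 11.1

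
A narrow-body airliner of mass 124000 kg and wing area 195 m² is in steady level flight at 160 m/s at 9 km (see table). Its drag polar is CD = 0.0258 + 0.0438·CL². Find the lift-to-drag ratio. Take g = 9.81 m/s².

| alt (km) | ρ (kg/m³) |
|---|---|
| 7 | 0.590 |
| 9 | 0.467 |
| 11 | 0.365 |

L/D = 14.2

At 9 km, from the table: ρ = 0.467 kg/m³.
In steady level flight, lift balances weight: W = mg = 124000 × 9.81 = 1.2164×10^6 N.
Dynamic pressure q = 0.5 × 0.467 × 160² = 5978 Pa.
CL = 2W/(ρv²S) = 2×1.2164×10^6/(0.467×160²×195) = 1.044.
CD = 0.0258 + 0.0438 × 1.044² = 0.0735.
L/D = CL/CD = 1.044 / 0.0735 = 14.2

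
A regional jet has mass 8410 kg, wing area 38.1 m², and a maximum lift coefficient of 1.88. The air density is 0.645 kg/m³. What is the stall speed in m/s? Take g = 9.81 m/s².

At stall, lift equals weight: L = W = m·g = 8410 × 9.81 = 82500 N.
V_stall = √(2W/(ρ·S·CL,max)) = √(2 × 82500 / (0.645 × 38.1 × 1.88))
V_stall = √3572 = 59.8 m/s

V_stall = 59.8 m/s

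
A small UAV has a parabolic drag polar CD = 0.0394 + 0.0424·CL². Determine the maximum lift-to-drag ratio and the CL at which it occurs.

For CD = CD0 + K·CL², (L/D)max occurs at CL* = √(CD0/K) and equals 1/(2√(K·CD0)).
(L/D)max = 1/(2√(0.0424 × 0.0394)) = 1/(2 × 0.04087) = 12.2
CL* = √(0.0394/0.0424) = 0.964

(L/D)max = 12.2, at CL = 0.964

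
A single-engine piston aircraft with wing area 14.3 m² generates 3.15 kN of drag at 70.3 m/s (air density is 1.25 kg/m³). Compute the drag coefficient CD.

CD = 0.0713

From D = ½ρv²S·CD, rearranging gives CD = 2D/(ρv²S).
CD = 2 × 3150 / (1.25 × 70.3² × 14.3) = 0.0713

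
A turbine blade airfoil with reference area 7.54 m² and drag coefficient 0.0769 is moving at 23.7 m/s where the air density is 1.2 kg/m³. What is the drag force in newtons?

D = 195 N

D = ½ρv²S·CD = ½ × 1.2 × 23.7² × 7.54 × 0.0769 = 195 N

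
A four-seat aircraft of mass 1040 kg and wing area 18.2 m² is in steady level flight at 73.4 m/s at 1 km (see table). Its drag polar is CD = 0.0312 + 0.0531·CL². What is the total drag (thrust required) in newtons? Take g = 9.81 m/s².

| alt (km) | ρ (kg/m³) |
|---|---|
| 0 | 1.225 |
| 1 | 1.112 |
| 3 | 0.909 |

At 1 km, from the table: ρ = 1.112 kg/m³.
Level flight ⇒ L = W = m·g = 1040 × 9.81 = 10202 N.
q = ½ρv² = ½ × 1.112 × 73.4² = 2995 Pa.
CL = 2W/(ρv²S) = 2×10202/(1.112×73.4²×18.2) = 0.1871.
CD = 0.0312 + 0.0531 × 0.1871² = 0.03306.
D = q·S·CD = 2995 × 18.2 × 0.03306 = 1802 N

D = 1800 N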